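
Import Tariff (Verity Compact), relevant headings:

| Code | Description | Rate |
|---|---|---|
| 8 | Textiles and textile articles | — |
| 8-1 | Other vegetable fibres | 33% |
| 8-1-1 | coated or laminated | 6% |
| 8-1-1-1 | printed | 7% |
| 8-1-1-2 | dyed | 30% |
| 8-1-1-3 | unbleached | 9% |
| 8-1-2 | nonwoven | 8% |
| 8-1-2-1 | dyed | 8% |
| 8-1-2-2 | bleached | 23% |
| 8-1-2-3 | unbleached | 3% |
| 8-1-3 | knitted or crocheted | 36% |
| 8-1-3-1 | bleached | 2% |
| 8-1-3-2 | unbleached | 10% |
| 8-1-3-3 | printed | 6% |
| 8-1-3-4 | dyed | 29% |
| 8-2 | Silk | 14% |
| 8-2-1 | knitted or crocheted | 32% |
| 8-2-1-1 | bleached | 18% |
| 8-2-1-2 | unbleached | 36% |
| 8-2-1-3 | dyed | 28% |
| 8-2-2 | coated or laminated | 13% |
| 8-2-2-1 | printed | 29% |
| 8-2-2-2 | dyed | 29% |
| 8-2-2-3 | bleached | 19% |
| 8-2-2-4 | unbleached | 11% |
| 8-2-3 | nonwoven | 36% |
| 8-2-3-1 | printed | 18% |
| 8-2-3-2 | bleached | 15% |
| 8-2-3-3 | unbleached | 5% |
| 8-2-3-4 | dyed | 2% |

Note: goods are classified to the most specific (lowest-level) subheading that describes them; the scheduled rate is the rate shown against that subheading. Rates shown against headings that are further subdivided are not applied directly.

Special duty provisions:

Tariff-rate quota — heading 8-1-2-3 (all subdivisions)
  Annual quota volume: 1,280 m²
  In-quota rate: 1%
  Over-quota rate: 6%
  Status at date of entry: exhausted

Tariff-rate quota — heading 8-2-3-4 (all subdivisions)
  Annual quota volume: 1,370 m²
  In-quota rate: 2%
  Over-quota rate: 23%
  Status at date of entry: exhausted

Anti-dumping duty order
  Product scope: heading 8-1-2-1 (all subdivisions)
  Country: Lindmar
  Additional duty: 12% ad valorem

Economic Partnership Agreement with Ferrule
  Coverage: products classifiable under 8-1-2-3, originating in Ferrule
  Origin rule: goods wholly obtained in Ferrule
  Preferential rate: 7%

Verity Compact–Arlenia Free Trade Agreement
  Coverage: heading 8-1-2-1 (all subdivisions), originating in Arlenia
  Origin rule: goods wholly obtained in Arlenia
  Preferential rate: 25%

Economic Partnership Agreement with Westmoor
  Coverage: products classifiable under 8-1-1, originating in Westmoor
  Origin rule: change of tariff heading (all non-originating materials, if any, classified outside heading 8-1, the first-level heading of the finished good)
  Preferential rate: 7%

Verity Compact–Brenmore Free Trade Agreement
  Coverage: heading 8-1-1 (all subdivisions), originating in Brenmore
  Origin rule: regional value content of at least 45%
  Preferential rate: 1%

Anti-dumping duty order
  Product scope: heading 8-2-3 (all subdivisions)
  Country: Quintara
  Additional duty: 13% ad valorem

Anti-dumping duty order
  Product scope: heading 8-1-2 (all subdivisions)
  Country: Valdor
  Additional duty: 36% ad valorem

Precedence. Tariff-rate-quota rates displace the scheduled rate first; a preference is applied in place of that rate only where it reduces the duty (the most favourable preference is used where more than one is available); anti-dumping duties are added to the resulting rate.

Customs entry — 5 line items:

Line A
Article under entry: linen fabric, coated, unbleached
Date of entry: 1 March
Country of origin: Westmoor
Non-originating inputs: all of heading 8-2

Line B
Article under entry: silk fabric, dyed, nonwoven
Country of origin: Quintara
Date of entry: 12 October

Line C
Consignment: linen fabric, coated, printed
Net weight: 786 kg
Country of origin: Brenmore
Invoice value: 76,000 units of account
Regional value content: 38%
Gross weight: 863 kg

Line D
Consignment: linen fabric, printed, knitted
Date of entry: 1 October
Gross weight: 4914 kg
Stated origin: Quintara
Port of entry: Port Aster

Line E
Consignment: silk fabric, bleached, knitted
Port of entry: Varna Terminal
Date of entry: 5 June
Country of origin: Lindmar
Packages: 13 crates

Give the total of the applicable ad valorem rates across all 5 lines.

74%

Line A: linen → 8-1; coated → 8-1-1; unbleached → 8-1-1-3. Scheduled 9%. Westmoor agreement on 8-1-1: CTH met → 7% available; preferential 7%. → 7%.
Line B: silk → 8-2; nonwoven → 8-2-3; dyed → 8-2-3-4. Scheduled 2%. quota on 8-2-3-4 exhausted → over-quota 23%; anti-dumping (Quintara, 8-2-3): +13%; total 23% + 13% = 36%. → 36%.
Line C: linen → 8-1; coated → 8-1-1; printed → 8-1-1-1. Scheduled 7%. Brenmore agreement on 8-1-1: RVC < 45%. → 7%.
Line D: linen → 8-1; knitted → 8-1-3; printed → 8-1-3-3. Scheduled 6%. No special measure applies. → 6%.
Line E: silk → 8-2; knitted → 8-2-1; bleached → 8-2-1-1. Scheduled 18%. No special measure applies. → 18%.
Sum: 7% + 36% + 7% + 6% + 18% = 74%.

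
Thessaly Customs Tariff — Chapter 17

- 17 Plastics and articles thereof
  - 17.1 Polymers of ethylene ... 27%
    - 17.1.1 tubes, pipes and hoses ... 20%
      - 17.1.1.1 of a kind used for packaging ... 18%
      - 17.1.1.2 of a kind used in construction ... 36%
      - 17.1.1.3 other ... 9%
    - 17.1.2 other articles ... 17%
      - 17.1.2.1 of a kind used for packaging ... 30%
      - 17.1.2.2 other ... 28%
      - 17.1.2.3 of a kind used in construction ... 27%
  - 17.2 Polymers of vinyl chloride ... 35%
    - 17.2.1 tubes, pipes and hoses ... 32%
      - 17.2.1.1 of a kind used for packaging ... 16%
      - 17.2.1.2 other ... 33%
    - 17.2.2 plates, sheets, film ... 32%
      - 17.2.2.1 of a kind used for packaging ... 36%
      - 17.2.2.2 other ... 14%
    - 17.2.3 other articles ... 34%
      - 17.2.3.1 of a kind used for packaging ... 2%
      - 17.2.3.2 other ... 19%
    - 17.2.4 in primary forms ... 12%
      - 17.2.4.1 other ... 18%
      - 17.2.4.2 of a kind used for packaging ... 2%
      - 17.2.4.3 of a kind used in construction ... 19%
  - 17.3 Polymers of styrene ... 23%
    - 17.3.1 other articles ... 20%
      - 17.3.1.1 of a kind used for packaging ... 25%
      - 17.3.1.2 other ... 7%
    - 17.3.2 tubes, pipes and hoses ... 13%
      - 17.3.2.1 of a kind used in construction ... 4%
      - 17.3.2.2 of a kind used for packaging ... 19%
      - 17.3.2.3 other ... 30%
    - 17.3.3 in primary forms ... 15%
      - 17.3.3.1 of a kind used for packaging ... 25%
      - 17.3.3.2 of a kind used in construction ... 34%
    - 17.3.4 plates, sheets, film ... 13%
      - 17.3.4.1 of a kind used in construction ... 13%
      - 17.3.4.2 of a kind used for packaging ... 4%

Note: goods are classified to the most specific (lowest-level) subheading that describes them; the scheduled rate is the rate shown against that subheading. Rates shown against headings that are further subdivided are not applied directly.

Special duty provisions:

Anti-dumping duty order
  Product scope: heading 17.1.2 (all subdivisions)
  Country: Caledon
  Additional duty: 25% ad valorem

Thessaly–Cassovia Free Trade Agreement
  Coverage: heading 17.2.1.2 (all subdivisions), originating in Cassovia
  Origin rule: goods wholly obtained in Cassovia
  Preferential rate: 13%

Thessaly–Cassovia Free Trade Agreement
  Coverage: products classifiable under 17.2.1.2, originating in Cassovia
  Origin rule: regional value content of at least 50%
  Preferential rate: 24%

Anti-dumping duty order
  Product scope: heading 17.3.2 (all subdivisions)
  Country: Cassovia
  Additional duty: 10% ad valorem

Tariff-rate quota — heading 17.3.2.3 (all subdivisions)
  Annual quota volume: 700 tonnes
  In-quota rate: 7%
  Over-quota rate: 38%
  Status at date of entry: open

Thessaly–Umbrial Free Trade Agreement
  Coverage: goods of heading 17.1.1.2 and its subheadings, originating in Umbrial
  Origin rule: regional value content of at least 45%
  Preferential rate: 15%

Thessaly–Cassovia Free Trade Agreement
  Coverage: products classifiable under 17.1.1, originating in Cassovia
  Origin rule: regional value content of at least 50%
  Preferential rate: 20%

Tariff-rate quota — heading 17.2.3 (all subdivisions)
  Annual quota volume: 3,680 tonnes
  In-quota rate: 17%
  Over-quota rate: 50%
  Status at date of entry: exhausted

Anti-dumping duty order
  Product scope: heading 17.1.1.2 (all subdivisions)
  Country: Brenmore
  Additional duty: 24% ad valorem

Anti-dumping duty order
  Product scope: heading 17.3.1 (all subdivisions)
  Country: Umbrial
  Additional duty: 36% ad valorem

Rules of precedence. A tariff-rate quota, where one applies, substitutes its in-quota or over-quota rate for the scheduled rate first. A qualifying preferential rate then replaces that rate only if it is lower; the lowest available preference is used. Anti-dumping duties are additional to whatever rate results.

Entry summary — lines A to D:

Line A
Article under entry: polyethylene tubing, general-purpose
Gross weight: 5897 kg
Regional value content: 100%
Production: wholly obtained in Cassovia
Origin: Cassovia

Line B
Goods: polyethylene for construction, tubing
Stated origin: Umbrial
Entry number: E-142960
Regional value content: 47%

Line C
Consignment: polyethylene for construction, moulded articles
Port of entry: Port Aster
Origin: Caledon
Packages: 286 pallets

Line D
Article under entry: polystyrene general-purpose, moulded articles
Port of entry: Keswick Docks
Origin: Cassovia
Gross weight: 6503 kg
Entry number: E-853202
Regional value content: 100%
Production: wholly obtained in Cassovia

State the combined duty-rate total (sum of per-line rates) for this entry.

83%

Line A: polyethylene → 17.1; tubing → 17.1.1; general-purpose → 17.1.1.3. Scheduled 9%. Cassovia agreement on 17.2.1.2: 17.1.1.3 not covered; Cassovia agreement on 17.2.1.2: 17.1.1.3 not covered; Cassovia agreement on 17.1.1: RVC ≥ 50% → 20% available; preference 20% not lower than 9% → no reduction. → 9%.
Line B: polyethylene → 17.1; tubing → 17.1.1; for construction → 17.1.1.2. Scheduled 36%. Umbrial agreement on 17.1.1.2: RVC ≥ 45% → 15% available; preferential 15%. → 15%.
Line C: polyethylene → 17.1; moulded articles → 17.1.2; for construction → 17.1.2.3. Scheduled 27%. anti-dumping (Caledon, 17.1.2): +25%; total 27% + 25% = 52%. → 52%.
Line D: polystyrene → 17.3; moulded articles → 17.3.1; general-purpose → 17.3.1.2. Scheduled 7%. Cassovia agreement on 17.2.1.2: 17.3.1.2 not covered; Cassovia agreement on 17.2.1.2: 17.3.1.2 not covered; Cassovia agreement on 17.1.1: 17.3.1.2 not covered. → 7%.
Sum: 9% + 15% + 52% + 7% = 83%.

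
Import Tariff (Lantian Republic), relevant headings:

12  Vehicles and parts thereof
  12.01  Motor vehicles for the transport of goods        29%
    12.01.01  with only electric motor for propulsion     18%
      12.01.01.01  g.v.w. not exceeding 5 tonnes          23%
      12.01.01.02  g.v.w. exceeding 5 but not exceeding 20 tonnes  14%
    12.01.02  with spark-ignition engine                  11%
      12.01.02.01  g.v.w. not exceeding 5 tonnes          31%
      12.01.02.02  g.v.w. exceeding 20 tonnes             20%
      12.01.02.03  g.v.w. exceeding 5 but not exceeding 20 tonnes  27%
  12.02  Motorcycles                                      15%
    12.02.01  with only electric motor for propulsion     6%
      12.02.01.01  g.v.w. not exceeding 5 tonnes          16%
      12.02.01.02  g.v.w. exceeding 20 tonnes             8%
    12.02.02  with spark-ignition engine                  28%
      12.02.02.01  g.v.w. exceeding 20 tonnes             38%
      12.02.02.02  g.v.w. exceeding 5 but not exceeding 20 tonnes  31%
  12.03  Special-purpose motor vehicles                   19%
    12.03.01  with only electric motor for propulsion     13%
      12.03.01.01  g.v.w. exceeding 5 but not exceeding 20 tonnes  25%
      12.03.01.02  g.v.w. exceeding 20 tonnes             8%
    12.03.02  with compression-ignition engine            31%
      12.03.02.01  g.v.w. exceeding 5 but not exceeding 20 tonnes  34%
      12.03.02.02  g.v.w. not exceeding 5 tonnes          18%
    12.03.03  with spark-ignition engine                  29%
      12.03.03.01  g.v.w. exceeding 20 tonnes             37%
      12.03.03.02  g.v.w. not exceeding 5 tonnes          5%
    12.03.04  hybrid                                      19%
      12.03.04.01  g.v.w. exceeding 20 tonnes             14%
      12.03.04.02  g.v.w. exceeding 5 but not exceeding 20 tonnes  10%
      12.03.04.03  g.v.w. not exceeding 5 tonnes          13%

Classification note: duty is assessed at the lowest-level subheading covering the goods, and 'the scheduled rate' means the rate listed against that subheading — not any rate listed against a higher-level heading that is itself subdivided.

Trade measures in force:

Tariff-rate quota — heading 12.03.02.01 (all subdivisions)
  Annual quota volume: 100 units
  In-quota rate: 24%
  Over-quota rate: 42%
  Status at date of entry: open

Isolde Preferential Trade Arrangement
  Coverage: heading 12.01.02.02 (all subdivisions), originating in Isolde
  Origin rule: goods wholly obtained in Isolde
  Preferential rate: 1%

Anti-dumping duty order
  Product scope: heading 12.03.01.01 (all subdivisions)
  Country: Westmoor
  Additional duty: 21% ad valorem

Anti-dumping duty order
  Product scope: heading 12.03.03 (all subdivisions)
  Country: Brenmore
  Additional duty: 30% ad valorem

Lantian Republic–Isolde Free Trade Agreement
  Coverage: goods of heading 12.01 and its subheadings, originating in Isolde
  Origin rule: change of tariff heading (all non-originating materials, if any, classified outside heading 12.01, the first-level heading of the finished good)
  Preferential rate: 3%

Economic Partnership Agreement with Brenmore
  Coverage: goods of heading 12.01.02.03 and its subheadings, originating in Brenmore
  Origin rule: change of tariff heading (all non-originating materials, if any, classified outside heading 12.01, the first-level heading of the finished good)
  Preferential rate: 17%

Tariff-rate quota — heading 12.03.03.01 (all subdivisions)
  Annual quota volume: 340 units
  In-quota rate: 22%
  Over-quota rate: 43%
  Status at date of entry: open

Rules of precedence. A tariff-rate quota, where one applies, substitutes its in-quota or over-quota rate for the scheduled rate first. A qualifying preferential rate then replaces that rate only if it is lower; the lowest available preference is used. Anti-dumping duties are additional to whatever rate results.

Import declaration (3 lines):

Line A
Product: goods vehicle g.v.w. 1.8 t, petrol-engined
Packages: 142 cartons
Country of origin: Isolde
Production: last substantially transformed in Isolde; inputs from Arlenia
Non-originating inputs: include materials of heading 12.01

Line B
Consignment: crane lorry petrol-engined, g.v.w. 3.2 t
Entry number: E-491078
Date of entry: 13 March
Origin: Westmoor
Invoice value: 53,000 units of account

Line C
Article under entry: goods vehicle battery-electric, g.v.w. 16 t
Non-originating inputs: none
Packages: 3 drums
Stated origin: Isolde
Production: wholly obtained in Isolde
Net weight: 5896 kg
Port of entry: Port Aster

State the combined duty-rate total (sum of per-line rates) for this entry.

Line A: goods vehicle → 12.01; petrol-engined → 12.01.02; g.v.w. 1.8 t → 12.01.02.01. Scheduled 31%. Isolde agreement on 12.01.02.02: 12.01.02.01 not covered; Isolde agreement on 12.01: CTH not met. → 31%.
Line B: crane lorry → 12.03; petrol-engined → 12.03.03; g.v.w. 3.2 t → 12.03.03.02. Scheduled 5%. No special measure applies. → 5%.
Line C: goods vehicle → 12.01; battery-electric → 12.01.01; g.v.w. 16 t → 12.01.01.02. Scheduled 14%. Isolde agreement on 12.01.02.02: 12.01.01.02 not covered; Isolde agreement on 12.01: CTH met → 3% available; preferential 3%. → 3%.
Sum: 31% + 5% + 3% = 39%.

39%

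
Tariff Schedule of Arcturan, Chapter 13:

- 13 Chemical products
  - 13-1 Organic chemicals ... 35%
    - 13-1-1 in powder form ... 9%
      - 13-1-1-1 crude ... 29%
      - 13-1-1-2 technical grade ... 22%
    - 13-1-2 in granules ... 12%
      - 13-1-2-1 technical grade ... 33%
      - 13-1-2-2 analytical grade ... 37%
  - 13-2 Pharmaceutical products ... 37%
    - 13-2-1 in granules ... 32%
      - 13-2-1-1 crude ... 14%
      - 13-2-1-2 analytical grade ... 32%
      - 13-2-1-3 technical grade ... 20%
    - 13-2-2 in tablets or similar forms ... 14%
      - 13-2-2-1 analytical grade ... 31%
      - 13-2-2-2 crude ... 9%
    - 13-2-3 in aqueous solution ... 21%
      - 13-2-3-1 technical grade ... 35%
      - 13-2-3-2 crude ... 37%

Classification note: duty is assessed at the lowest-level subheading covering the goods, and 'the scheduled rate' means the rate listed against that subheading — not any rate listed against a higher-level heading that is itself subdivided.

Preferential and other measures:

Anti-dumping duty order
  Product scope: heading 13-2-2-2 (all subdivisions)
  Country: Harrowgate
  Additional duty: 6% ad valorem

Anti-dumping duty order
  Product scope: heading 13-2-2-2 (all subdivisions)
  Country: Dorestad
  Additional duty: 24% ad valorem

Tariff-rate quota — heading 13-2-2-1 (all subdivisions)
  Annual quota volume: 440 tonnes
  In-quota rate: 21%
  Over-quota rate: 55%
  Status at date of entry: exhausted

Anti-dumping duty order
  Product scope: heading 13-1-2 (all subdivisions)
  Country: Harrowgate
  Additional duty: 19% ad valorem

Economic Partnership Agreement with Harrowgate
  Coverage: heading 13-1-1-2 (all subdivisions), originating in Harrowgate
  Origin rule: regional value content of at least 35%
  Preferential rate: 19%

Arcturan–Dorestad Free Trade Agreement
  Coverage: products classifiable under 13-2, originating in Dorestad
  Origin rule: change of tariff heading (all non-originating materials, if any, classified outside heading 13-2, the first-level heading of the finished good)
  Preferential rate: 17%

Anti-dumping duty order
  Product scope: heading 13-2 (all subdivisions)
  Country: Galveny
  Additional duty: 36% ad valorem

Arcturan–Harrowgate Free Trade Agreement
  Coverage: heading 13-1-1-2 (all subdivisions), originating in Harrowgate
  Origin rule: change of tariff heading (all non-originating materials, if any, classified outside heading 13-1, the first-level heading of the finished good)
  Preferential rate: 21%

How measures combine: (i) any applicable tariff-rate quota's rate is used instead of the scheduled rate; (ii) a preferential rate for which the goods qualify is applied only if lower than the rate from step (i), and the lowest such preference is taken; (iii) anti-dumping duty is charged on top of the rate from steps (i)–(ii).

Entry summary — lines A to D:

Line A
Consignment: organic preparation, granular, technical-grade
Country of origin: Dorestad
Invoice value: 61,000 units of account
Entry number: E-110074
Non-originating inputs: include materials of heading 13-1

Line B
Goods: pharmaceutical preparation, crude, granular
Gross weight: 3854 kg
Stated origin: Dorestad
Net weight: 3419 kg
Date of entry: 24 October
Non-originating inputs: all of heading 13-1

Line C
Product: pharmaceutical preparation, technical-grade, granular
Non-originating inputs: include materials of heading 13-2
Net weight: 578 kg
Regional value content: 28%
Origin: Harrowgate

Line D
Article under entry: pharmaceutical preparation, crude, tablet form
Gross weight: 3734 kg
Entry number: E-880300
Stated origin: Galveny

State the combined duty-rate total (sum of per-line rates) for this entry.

Line A: organic → 13-1; granular → 13-1-2; technical-grade → 13-1-2-1. Scheduled 33%. Dorestad agreement on 13-2: 13-1-2-1 not covered. → 33%.
Line B: pharmaceutical → 13-2; granular → 13-2-1; crude → 13-2-1-1. Scheduled 14%. Dorestad agreement on 13-2: CTH met → 17% available; preference 17% not lower than 14% → no reduction. → 14%.
Line C: pharmaceutical → 13-2; granular → 13-2-1; technical-grade → 13-2-1-3. Scheduled 20%. Harrowgate agreement on 13-1-1-2: 13-2-1-3 not covered; Harrowgate agreement on 13-1-1-2: 13-2-1-3 not covered. → 20%.
Line D: pharmaceutical → 13-2; tablet form → 13-2-2; crude → 13-2-2-2. Scheduled 9%. anti-dumping (Galveny, 13-2): +36%; total 9% + 36% = 45%. → 45%.
Sum: 33% + 14% + 20% + 45% = 112%.

112%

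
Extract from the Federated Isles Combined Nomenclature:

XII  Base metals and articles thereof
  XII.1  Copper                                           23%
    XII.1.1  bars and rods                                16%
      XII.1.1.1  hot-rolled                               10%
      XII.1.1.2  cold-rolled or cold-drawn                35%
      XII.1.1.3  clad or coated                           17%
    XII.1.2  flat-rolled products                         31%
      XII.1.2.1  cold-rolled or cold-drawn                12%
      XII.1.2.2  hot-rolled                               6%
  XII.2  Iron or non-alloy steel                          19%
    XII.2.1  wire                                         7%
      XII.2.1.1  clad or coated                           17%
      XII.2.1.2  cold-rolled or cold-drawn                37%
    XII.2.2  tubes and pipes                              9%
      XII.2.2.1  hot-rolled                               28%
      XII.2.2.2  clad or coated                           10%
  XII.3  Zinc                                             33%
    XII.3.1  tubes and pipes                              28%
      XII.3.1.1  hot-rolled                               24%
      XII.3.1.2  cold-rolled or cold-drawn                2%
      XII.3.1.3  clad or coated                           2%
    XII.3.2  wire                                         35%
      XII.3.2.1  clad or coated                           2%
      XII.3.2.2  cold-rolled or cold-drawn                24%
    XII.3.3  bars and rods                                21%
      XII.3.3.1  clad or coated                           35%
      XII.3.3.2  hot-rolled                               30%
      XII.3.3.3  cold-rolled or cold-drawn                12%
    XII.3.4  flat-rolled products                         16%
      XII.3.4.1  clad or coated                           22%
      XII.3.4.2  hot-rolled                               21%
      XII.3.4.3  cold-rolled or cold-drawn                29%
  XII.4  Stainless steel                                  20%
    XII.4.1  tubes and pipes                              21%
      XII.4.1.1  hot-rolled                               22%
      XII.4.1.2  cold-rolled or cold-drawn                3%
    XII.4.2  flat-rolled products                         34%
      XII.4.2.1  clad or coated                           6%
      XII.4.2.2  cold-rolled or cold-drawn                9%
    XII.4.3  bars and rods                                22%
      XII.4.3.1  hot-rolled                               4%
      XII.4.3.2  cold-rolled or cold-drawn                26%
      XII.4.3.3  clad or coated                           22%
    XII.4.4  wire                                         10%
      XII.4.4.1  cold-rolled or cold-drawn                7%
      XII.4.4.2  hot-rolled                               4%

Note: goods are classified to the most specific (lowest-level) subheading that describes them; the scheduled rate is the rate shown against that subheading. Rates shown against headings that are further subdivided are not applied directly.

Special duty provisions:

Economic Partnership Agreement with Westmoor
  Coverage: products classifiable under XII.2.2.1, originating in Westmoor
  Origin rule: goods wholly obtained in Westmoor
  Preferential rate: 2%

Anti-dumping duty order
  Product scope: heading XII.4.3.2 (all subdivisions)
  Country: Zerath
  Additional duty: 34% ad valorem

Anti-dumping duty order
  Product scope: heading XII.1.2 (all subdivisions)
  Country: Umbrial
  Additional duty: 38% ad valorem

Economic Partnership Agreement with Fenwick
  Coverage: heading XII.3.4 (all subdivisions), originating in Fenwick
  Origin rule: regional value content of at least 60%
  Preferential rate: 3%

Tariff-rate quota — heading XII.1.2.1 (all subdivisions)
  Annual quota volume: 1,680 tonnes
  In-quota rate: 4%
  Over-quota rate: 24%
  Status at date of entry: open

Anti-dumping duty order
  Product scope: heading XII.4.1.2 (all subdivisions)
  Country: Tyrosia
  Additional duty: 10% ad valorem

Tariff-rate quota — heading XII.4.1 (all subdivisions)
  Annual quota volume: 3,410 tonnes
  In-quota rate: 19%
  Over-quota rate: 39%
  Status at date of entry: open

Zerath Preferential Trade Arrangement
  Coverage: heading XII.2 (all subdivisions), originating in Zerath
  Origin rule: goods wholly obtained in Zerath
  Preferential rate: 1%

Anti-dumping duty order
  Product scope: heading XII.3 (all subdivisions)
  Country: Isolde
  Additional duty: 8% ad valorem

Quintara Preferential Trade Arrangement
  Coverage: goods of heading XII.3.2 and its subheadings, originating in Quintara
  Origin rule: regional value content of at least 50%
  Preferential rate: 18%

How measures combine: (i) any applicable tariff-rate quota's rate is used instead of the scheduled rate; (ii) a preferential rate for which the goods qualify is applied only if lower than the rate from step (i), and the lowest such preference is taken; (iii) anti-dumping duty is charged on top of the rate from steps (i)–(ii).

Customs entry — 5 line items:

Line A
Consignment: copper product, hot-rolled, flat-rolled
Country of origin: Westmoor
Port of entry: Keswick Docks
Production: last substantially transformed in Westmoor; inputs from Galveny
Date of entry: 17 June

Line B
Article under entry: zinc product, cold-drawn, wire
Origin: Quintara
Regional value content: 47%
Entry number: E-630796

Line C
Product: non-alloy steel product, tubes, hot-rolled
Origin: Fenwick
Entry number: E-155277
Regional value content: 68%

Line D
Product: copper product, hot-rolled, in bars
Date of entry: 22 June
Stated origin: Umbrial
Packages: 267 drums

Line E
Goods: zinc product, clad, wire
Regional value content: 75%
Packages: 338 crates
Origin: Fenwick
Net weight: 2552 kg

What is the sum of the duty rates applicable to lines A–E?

Line A: copper → XII.1; flat-rolled → XII.1.2; hot-rolled → XII.1.2.2. Scheduled 6%. Westmoor agreement on XII.2.2.1: XII.1.2.2 not covered. → 6%.
Line B: zinc → XII.3; wire → XII.3.2; cold-drawn → XII.3.2.2. Scheduled 24%. Quintara agreement on XII.3.2: RVC < 50%. → 24%.
Line C: non-alloy steel → XII.2; tubes → XII.2.2; hot-rolled → XII.2.2.1. Scheduled 28%. Fenwick agreement on XII.3.4: XII.2.2.1 not covered. → 28%.
Line D: copper → XII.1; in bars → XII.1.1; hot-rolled → XII.1.1.1. Scheduled 10%. No special measure applies. → 10%.
Line E: zinc → XII.3; wire → XII.3.2; clad → XII.3.2.1. Scheduled 2%. Fenwick agreement on XII.3.4: XII.3.2.1 not covered. → 2%.
Sum: 6% + 24% + 28% + 10% + 2% = 70%.

70%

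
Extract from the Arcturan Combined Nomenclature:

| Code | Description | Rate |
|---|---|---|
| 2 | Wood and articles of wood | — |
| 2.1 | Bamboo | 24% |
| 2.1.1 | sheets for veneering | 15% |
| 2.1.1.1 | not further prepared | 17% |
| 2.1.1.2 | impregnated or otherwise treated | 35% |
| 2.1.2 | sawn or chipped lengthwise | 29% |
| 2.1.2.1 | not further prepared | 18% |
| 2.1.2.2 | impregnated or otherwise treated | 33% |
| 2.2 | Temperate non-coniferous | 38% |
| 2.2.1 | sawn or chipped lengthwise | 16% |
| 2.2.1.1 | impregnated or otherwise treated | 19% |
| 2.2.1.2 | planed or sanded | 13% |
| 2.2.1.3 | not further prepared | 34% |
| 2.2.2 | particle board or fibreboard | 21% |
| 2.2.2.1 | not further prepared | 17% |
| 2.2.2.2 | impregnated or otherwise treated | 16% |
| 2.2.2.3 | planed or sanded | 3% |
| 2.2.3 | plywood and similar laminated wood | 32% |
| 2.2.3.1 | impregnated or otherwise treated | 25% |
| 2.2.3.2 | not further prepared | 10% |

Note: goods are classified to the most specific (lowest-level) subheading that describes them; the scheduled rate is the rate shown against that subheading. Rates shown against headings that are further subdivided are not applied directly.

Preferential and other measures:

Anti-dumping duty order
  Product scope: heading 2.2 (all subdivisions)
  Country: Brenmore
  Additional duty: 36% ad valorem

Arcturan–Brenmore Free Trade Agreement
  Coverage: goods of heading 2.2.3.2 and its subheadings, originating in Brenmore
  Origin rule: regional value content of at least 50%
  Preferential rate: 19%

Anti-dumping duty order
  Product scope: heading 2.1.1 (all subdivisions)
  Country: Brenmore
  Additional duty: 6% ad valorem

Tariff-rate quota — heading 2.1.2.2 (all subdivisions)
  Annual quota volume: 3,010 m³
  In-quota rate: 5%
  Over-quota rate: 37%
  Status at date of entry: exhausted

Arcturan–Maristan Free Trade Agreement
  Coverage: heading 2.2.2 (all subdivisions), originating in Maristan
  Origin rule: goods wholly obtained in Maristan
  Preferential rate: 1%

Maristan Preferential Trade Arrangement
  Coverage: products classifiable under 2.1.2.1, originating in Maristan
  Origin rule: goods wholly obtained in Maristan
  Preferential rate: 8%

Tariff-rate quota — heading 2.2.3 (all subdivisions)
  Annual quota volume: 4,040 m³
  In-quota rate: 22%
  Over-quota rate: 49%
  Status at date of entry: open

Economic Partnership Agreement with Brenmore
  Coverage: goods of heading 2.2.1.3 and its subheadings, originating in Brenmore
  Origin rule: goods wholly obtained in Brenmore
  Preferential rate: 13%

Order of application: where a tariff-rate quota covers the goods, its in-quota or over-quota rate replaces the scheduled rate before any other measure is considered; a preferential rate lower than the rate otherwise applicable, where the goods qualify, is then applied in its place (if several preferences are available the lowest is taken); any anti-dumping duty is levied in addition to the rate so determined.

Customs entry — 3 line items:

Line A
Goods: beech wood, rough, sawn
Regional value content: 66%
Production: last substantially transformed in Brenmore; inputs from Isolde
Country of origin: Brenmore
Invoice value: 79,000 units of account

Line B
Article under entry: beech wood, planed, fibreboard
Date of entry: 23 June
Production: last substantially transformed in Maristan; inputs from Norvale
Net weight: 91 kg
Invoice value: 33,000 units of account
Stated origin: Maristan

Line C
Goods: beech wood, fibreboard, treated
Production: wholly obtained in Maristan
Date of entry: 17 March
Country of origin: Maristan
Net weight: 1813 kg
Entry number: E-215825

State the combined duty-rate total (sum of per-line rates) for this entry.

74%

Line A: beech → 2.2; sawn → 2.2.1; rough → 2.2.1.3. Scheduled 34%. Brenmore agreement on 2.2.3.2: 2.2.1.3 not covered; Brenmore agreement on 2.2.1.3: not wholly obtained; anti-dumping (Brenmore, 2.2): +36%; total 34% + 36% = 70%. → 70%.
Line B: beech → 2.2; fibreboard → 2.2.2; planed → 2.2.2.3. Scheduled 3%. Maristan agreement on 2.2.2: not wholly obtained; Maristan agreement on 2.1.2.1: 2.2.2.3 not covered. → 3%.
Line C: beech → 2.2; fibreboard → 2.2.2; treated → 2.2.2.2. Scheduled 16%. Maristan agreement on 2.2.2: wholly obtained → 1% available; Maristan agreement on 2.1.2.1: 2.2.2.2 not covered; preferential 1%. → 1%.
Sum: 70% + 3% + 1% = 74%.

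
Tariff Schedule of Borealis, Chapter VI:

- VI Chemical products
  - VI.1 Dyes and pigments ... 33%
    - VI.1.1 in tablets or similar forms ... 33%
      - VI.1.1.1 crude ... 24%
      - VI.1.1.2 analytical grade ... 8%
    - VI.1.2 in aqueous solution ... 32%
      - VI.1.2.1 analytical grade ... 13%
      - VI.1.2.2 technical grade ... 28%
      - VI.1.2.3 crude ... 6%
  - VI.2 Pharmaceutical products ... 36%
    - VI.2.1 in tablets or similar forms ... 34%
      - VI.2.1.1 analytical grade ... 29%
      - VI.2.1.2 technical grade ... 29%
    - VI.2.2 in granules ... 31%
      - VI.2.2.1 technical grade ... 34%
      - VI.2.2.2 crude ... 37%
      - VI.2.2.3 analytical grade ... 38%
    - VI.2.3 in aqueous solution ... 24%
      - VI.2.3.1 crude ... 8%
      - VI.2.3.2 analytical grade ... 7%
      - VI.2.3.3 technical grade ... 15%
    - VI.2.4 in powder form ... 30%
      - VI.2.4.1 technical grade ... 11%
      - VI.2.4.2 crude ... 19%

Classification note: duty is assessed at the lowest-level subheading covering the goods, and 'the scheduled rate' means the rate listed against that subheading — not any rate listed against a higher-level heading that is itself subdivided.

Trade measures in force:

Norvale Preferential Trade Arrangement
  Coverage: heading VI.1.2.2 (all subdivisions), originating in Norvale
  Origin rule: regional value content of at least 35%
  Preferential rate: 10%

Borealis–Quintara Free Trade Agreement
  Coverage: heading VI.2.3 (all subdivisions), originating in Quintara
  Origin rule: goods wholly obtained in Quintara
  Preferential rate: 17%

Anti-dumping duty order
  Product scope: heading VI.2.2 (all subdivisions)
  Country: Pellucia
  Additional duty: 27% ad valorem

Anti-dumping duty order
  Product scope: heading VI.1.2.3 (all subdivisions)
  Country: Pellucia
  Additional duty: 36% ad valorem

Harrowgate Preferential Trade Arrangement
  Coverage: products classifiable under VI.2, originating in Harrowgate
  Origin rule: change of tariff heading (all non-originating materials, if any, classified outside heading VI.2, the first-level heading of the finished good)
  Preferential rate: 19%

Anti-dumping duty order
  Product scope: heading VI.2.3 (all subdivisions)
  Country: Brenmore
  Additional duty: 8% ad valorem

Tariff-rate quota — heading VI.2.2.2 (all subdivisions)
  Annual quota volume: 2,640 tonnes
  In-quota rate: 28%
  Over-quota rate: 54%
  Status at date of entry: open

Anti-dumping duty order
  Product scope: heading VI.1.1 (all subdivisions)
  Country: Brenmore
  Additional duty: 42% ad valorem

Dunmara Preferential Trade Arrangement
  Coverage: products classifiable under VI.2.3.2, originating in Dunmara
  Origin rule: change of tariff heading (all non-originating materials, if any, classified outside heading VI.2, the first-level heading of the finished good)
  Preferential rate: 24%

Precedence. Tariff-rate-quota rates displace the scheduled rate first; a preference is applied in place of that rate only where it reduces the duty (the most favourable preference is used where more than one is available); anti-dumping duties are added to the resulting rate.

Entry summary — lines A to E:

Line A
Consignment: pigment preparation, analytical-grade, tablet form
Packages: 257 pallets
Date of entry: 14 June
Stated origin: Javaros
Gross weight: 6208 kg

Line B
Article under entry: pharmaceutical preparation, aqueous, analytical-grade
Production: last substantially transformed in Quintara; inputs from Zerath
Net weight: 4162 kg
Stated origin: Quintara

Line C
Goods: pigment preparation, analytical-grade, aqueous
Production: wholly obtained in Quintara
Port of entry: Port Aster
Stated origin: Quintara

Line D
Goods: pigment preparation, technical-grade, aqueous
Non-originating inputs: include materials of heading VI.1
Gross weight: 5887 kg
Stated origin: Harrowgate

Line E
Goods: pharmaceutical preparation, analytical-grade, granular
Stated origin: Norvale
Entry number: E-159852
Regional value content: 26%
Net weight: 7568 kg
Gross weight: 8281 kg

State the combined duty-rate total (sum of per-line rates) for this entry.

94%

Line A: pigment → VI.1; tablet form → VI.1.1; analytical-grade → VI.1.1.2. Scheduled 8%. No special measure applies. → 8%.
Line B: pharmaceutical → VI.2; aqueous → VI.2.3; analytical-grade → VI.2.3.2. Scheduled 7%. Quintara agreement on VI.2.3: not wholly obtained. → 7%.
Line C: pigment → VI.1; aqueous → VI.1.2; analytical-grade → VI.1.2.1. Scheduled 13%. Quintara agreement on VI.2.3: VI.1.2.1 not covered. → 13%.
Line D: pigment → VI.1; aqueous → VI.1.2; technical-grade → VI.1.2.2. Scheduled 28%. Harrowgate agreement on VI.2: VI.1.2.2 not covered. → 28%.
Line E: pharmaceutical → VI.2; granular → VI.2.2; analytical-grade → VI.2.2.3. Scheduled 38%. Norvale agreement on VI.1.2.2: VI.2.2.3 not covered. → 38%.
Sum: 8% + 7% + 13% + 28% + 38% = 94%.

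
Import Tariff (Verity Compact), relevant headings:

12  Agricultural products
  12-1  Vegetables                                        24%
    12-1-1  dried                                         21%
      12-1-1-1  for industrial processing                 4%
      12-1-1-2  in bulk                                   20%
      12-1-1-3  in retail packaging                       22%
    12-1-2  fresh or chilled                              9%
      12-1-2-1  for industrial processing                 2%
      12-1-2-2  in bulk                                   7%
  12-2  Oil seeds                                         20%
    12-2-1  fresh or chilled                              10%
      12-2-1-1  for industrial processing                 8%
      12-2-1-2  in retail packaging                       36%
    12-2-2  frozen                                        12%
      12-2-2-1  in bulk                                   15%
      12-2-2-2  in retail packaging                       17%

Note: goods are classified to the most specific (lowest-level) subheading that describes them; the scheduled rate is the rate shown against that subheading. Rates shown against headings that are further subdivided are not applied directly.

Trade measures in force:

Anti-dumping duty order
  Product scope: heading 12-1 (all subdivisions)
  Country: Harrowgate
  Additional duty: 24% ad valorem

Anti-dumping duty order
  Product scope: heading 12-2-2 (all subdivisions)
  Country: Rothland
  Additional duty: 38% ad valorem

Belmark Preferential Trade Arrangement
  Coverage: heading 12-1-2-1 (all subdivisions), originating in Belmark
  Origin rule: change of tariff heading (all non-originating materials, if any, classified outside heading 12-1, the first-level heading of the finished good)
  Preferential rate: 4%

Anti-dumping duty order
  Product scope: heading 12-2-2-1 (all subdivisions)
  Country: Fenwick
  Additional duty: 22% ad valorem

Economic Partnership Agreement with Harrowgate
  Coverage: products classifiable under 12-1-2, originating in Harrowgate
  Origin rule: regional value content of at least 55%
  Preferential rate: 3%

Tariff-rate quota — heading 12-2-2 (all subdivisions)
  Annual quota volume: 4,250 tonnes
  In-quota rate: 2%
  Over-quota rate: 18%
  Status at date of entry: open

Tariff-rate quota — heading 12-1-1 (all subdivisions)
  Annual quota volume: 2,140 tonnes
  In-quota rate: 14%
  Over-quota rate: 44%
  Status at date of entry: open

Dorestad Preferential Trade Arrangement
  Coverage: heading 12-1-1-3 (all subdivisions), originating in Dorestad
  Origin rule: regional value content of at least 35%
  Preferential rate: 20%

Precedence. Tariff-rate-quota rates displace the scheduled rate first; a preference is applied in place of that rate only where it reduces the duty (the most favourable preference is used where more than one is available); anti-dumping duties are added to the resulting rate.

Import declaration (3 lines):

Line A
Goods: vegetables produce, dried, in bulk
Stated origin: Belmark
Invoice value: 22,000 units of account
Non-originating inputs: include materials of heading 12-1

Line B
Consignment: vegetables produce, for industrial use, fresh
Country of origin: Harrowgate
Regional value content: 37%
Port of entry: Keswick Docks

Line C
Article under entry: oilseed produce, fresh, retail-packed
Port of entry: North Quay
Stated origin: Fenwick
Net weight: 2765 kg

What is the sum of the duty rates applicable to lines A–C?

76%

Line A: vegetables → 12-1; dried → 12-1-1; in bulk → 12-1-1-2. Scheduled 20%. quota on 12-1-1 open → in-quota 14%; Belmark agreement on 12-1-2-1: 12-1-1-2 not covered. → 14%.
Line B: vegetables → 12-1; fresh → 12-1-2; for industrial use → 12-1-2-1. Scheduled 2%. Harrowgate agreement on 12-1-2: RVC < 55%; anti-dumping (Harrowgate, 12-1): +24%; total 2% + 24% = 26%. → 26%.
Line C: oilseed → 12-2; fresh → 12-2-1; retail-packed → 12-2-1-2. Scheduled 36%. No special measure applies. → 36%.
Sum: 14% + 26% + 36% = 76%.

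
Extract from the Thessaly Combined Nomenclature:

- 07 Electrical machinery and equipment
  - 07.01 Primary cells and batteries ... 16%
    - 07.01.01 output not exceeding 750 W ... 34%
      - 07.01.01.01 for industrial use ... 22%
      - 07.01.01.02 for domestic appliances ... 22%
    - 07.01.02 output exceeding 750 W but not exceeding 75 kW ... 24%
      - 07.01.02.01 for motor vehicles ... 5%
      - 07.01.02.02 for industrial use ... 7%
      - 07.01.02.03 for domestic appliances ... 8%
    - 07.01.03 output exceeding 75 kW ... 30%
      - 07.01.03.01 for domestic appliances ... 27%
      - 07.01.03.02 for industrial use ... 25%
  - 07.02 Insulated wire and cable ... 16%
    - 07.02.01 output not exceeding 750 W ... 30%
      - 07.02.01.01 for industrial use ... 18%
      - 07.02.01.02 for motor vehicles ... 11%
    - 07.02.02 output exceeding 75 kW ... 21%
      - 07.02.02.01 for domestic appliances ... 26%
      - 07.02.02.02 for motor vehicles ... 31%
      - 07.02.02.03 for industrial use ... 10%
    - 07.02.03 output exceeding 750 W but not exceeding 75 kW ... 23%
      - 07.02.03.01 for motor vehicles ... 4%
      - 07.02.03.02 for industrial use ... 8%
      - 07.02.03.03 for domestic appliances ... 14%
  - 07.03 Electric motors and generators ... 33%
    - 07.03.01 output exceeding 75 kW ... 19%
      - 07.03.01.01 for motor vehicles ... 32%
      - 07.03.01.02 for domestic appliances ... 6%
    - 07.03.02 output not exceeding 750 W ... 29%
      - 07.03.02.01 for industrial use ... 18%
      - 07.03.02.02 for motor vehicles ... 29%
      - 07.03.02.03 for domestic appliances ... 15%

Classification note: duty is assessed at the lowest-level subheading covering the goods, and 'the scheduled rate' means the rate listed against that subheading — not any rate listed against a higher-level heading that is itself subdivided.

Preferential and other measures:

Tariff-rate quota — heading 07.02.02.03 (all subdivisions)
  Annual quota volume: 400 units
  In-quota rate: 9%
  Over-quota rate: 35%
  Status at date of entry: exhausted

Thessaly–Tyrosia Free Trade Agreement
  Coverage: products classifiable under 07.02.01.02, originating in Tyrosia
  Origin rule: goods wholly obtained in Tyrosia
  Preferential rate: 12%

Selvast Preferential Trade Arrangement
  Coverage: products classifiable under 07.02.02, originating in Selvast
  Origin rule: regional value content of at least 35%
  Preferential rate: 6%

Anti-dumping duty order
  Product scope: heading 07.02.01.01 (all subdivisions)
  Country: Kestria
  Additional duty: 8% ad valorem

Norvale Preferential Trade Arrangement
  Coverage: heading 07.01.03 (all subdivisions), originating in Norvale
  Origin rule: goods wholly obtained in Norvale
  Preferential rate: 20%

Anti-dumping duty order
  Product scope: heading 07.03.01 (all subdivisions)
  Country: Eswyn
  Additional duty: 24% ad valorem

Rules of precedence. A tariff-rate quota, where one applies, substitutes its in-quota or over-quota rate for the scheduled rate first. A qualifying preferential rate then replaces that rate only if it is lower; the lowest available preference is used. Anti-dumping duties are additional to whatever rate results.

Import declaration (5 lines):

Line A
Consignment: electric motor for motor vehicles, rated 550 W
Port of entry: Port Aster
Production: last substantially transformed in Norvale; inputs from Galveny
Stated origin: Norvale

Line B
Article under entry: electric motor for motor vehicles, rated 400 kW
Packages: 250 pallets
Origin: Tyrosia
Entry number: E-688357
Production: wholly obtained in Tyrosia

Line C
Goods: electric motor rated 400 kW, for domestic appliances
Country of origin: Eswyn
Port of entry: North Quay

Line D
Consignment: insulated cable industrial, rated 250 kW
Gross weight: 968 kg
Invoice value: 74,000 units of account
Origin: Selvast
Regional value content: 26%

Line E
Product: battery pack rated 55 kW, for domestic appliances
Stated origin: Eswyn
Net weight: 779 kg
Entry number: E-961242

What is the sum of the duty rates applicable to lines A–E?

Line A: electric motor → 07.03; rated 550 W → 07.03.02; for motor vehicles → 07.03.02.02. Scheduled 29%. Norvale agreement on 07.01.03: 07.03.02.02 not covered. → 29%.
Line B: electric motor → 07.03; rated 400 kW → 07.03.01; for motor vehicles → 07.03.01.01. Scheduled 32%. Tyrosia agreement on 07.02.01.02: 07.03.01.01 not covered. → 32%.
Line C: electric motor → 07.03; rated 400 kW → 07.03.01; for domestic appliances → 07.03.01.02. Scheduled 6%. anti-dumping (Eswyn, 07.03.01): +24%; total 6% + 24% = 30%. → 30%.
Line D: insulated cable → 07.02; rated 250 kW → 07.02.02; industrial → 07.02.02.03. Scheduled 10%. quota on 07.02.02.03 exhausted → over-quota 35%; Selvast agreement on 07.02.02: RVC < 35%. → 35%.
Line E: battery pack → 07.01; rated 55 kW → 07.01.02; for domestic appliances → 07.01.02.03. Scheduled 8%. No special measure applies. → 8%.
Sum: 29% + 32% + 30% + 35% + 8% = 134%.

134%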